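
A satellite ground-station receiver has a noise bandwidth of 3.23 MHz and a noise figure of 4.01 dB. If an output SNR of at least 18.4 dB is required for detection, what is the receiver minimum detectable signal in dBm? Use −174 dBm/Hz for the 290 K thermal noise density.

−86.5 dBm

Sensitivity = −174 + 10 log₁₀(B) + NF + SNR_min
= −174 + 65.09 + 4.01 + 18.4
= −86.50 dBm → −86.5 dBm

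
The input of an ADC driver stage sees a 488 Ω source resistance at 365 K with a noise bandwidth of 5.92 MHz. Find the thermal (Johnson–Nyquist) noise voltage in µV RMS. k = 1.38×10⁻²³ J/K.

7.63 µV

V_n = √(4kTRB)
4kTRB = 4 × 1.38×10⁻²³ × 365 × 4.88×10² × 5.92×10⁶ = 5.82×10⁻¹¹ V²
V_n = √(5.82×10⁻¹¹) = 7.63×10⁻⁶ V = 7.63 µV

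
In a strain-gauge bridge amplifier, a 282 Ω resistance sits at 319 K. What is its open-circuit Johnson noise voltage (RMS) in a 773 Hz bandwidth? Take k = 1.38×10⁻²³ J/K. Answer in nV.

62.0 nV

V_n = √(4kTRB)
4kTRB = 4 × 1.38×10⁻²³ × 319 × 2.82×10² × 7.73×10² = 3.84×10⁻¹⁵ V²
V_n = √(3.84×10⁻¹⁵) = 6.20×10⁻⁸ V = 62.0 nV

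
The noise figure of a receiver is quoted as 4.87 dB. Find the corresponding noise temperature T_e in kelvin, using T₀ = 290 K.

600 K

F = 10^(4.87/10) = 3.06902
T_e = (F − 1)·T₀ = (3.06902 − 1) × 290 = 600 K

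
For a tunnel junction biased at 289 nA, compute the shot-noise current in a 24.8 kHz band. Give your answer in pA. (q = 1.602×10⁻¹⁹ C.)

I_n = √(2qI·B)
2qI·B = 2 × 1.602×10⁻¹⁹ × 2.89×10⁻⁷ × 2.48×10⁴ = 2.30×10⁻²¹ A²
I_n = √(2.30×10⁻²¹) = 4.79×10⁻¹¹ A = 47.9 pA

47.9 pA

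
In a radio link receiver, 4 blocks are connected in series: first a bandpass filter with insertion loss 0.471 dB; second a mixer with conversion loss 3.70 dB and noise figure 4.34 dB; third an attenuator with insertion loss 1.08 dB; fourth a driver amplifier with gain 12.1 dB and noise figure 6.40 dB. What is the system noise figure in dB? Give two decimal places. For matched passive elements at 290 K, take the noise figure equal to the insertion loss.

11.77 dB

Convert to linear (a loss of L dB is a gain of −L dB): F_i = 10^(NF_i/10), G_i = 10^(G_i,dB/10)
  Stage 1: F_1 = 10^(0.471/10) = 1.115, G_1 = 10^(−0.471/10) = 0.8972
  Stage 2: F_2 = 10^(4.34/10) = 2.716, G_2 = 10^(−3.70/10) = 0.4266
  Stage 3: F_3 = 10^(1.08/10) = 1.282, G_3 = 10^(−1.08/10) = 0.7798
  Stage 4: F_4 = 10^(6.40/10) = 4.365, G_4 = 10^(12.1/10) = 16.22
Friis cascade:
  F = 1.115 + (2.716 − 1)/0.8972 + (1.282 − 1)/0.3827 + (4.365 − 1)/0.2985 = 15.04
NF = 10 log₁₀(15.04) = 11.77 dB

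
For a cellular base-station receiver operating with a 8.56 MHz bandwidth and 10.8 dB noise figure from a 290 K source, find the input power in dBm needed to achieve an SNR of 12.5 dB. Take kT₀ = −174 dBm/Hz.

−81.4 dBm

Sensitivity = −174 + 10 log₁₀(B) + NF + SNR_min
= −174 + 69.32 + 10.8 + 12.5
= −81.38 dBm → −81.4 dBm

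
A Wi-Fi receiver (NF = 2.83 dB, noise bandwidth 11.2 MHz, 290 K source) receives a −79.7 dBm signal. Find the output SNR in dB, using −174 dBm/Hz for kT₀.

Noise floor: N = −174 + 10 log₁₀(B) + NF
10 log₁₀(1.12×10⁷) = 70.49 dB
N = −174 + 70.49 + 2.83 = −100.68 dBm
SNR = P_sig − N = −79.7 − (−100.68) = 20.98 dB → 21.0 dB

21.0 dB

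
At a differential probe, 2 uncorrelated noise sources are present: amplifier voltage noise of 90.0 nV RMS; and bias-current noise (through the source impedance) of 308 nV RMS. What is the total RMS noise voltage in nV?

321 nV

Uncorrelated sources add in power (mean-square): V_tot = √(ΣV_i²)
V_tot = √[(9.00×10⁻⁸)² + (3.08×10⁻⁷)²] = 3.21×10⁻⁷ V = 321 nV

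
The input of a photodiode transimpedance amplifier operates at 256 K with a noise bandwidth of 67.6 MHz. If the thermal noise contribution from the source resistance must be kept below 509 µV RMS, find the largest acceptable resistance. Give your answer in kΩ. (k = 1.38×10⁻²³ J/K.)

Johnson–Nyquist: V_n = √(4kTRB) ⇒ R = V_n² / (4kTB)
4kTB = 4 × 1.38×10⁻²³ × 256 × 6.76×10⁷ = 9.55×10⁻¹³
R = (5.09×10⁻⁴)² / 9.55×10⁻¹³ = 2.71×10⁵ Ω = 271 kΩ

271 kΩ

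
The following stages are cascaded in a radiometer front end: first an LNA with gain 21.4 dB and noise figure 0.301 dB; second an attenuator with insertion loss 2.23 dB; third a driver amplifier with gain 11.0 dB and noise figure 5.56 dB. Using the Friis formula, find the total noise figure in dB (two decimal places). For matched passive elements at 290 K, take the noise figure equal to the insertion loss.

0.45 dB

Convert to linear (a loss of L dB is a gain of −L dB): F_i = 10^(NF_i/10), G_i = 10^(G_i,dB/10)
  Stage 1: F_1 = 10^(0.301/10) = 1.072, G_1 = 10^(21.4/10) = 138.0
  Stage 2: F_2 = 10^(2.23/10) = 1.671, G_2 = 10^(−2.23/10) = 0.5984
  Stage 3: F_3 = 10^(5.56/10) = 3.597, G_3 = 10^(11.0/10) = 12.59
Friis cascade:
  F = 1.072 + (1.671 − 1)/138.0 + (3.597 − 1)/82.60 = 1.108
NF = 10 log₁₀(1.108) = 0.45 dB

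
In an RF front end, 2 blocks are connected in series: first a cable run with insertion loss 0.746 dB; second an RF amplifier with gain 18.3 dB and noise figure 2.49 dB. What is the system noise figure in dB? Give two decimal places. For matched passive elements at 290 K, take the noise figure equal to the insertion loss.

3.24 dB

Convert to linear (a loss of L dB is a gain of −L dB): F_i = 10^(NF_i/10), G_i = 10^(G_i,dB/10)
  Stage 1: F_1 = 10^(0.746/10) = 1.187, G_1 = 10^(−0.746/10) = 0.8422
  Stage 2: F_2 = 10^(2.49/10) = 1.774, G_2 = 10^(18.3/10) = 67.61
Friis cascade:
  F = 1.187 + (1.774 − 1)/0.8422 = 2.107
NF = 10 log₁₀(2.107) = 3.24 dB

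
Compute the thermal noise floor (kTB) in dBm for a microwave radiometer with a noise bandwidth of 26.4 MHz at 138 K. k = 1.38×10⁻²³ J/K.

P_n = kTB = 1.38×10⁻²³ × 138 × 2.64×10⁷ = 5.03×10⁻¹⁴ W
In dBm: 10 log₁₀(5.03×10⁻¹⁴ / 10⁻³) = −103.0 dBm

−103.0 dBm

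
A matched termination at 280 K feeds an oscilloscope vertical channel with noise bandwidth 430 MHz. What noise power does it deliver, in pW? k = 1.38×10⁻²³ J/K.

P_n = kTB = 1.38×10⁻²³ × 280 × 4.30×10⁸ = 1.66×10⁻¹² W = 1.66 pW

1.66 pW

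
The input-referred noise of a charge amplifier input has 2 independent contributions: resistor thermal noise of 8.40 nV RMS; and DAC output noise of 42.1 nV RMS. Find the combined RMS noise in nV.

42.9 nV

Uncorrelated sources add in power (mean-square): V_tot = √(ΣV_i²)
V_tot = √[(8.40×10⁻⁹)² + (4.21×10⁻⁸)²] = 4.29×10⁻⁸ V = 42.9 nV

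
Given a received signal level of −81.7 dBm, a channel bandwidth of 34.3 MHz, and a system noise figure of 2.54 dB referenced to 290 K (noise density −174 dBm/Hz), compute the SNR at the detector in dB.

14.4 dB

Noise floor: N = −174 + 10 log₁₀(B) + NF
10 log₁₀(3.43×10⁷) = 75.35 dB
N = −174 + 75.35 + 2.54 = −96.11 dBm
SNR = P_sig − N = −81.7 − (−96.11) = 14.41 dB → 14.4 dB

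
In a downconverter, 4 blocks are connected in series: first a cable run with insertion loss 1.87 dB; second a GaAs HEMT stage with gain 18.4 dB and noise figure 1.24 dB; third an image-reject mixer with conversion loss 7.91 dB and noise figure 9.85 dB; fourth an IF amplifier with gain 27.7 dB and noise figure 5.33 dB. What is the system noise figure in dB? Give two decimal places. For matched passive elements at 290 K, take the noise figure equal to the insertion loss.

Convert to linear (a loss of L dB is a gain of −L dB): F_i = 10^(NF_i/10), G_i = 10^(G_i,dB/10)
  Stage 1: F_1 = 10^(1.87/10) = 1.538, G_1 = 10^(−1.87/10) = 0.6501
  Stage 2: F_2 = 10^(1.24/10) = 1.330, G_2 = 10^(18.4/10) = 69.18
  Stage 3: F_3 = 10^(9.85/10) = 9.661, G_3 = 10^(−7.91/10) = 0.1618
  Stage 4: F_4 = 10^(5.33/10) = 3.412, G_4 = 10^(27.7/10) = 588.8
Friis cascade:
  F = 1.538 + (1.330 − 1)/0.6501 + (9.661 − 1)/44.98 + (3.412 − 1)/7.278 = 2.570
NF = 10 log₁₀(2.570) = 4.10 dB

4.10 dB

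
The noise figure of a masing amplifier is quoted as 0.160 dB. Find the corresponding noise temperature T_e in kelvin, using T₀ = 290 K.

F = 10^(0.160/10) = 1.03753
T_e = (F − 1)·T₀ = (1.03753 − 1) × 290 = 10.9 K

10.9 K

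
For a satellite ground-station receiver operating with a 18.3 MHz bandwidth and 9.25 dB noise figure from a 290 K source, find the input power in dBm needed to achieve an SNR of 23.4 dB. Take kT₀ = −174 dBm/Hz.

−68.7 dBm

Sensitivity = −174 + 10 log₁₀(B) + NF + SNR_min
= −174 + 72.62 + 9.25 + 23.4
= −68.73 dBm → −68.7 dBm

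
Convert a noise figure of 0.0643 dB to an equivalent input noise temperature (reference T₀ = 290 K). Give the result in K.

F = 10^(0.0643/10) = 1.01492
T_e = (F − 1)·T₀ = (1.01492 − 1) × 290 = 4.33 K

4.33 K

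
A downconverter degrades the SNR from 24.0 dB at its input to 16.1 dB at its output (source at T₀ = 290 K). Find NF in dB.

NF (dB) = SNR_in(dB) − SNR_out(dB) when the source is at T₀
NF = 24.0 − 16.1 = 7.9 dB

7.9 dB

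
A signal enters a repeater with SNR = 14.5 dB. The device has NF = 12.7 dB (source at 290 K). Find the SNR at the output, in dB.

By definition F = SNR_in/SNR_out, so in dB: SNR_out = SNR_in − NF
SNR_out = 14.5 − 12.7 = 1.8 dB

1.8 dB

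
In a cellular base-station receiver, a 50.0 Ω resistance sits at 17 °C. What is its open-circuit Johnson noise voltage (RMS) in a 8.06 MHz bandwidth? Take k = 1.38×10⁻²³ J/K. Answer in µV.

2.54 µV

T = 17 °C + 273.15 = 290.15 K
V_n = √(4kTRB)
4kTRB = 4 × 1.38×10⁻²³ × 290.15 × 5.00×10¹ × 8.06×10⁶ = 6.45×10⁻¹² V²
V_n = √(6.45×10⁻¹²) = 2.54×10⁻⁶ V = 2.54 µV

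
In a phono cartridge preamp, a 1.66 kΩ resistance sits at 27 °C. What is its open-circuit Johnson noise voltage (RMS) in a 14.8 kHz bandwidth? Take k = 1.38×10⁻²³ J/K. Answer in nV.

T = 27 °C + 273.15 = 300.15 K
V_n = √(4kTRB)
4kTRB = 4 × 1.38×10⁻²³ × 300.15 × 1.66×10³ × 1.48×10⁴ = 4.07×10⁻¹³ V²
V_n = √(4.07×10⁻¹³) = 6.38×10⁻⁷ V = 638 nV

638 nV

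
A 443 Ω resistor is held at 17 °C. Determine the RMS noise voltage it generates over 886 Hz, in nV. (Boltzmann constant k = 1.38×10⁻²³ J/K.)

79.3 nV

T = 17 °C + 273.15 = 290.15 K
V_n = √(4kTRB)
4kTRB = 4 × 1.38×10⁻²³ × 290.15 × 4.43×10² × 8.86×10² = 6.29×10⁻¹⁵ V²
V_n = √(6.29×10⁻¹⁵) = 7.93×10⁻⁸ V = 79.3 nV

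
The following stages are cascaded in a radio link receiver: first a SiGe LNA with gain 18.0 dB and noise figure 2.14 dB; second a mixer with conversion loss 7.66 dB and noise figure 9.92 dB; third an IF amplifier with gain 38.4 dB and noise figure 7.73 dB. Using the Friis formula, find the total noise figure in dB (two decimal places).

Convert to linear (a loss of L dB is a gain of −L dB): F_i = 10^(NF_i/10), G_i = 10^(G_i,dB/10)
  Stage 1: F_1 = 10^(2.14/10) = 1.637, G_1 = 10^(18.0/10) = 63.10
  Stage 2: F_2 = 10^(9.92/10) = 9.817, G_2 = 10^(−7.66/10) = 0.1714
  Stage 3: F_3 = 10^(7.73/10) = 5.929, G_3 = 10^(38.4/10) = 6918
Friis cascade:
  F = 1.637 + (9.817 − 1)/63.10 + (5.929 − 1)/10.81 = 2.232
NF = 10 log₁₀(2.232) = 3.49 dB

3.49 dB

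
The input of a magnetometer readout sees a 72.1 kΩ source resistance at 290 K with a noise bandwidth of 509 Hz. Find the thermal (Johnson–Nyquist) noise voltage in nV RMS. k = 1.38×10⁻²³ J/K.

766 nV

V_n = √(4kTRB)
4kTRB = 4 × 1.38×10⁻²³ × 290 × 7.21×10⁴ × 5.09×10² = 5.87×10⁻¹³ V²
V_n = √(5.87×10⁻¹³) = 7.66×10⁻⁷ V = 766 nV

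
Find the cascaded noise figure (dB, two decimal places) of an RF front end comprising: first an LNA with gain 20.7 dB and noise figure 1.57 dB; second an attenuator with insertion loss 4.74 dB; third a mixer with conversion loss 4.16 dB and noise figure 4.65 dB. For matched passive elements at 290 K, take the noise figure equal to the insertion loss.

1.76 dB

Convert to linear (a loss of L dB is a gain of −L dB): F_i = 10^(NF_i/10), G_i = 10^(G_i,dB/10)
  Stage 1: F_1 = 10^(1.57/10) = 1.435, G_1 = 10^(20.7/10) = 117.5
  Stage 2: F_2 = 10^(4.74/10) = 2.979, G_2 = 10^(−4.74/10) = 0.3357
  Stage 3: F_3 = 10^(4.65/10) = 2.917, G_3 = 10^(−4.16/10) = 0.3837
Friis cascade:
  F = 1.435 + (2.979 − 1)/117.5 + (2.917 − 1)/39.45 = 1.501
NF = 10 log₁₀(1.501) = 1.76 dB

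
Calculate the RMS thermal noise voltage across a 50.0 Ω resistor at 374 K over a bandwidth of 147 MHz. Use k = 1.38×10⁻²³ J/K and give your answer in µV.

12.3 µV

V_n = √(4kTRB)
4kTRB = 4 × 1.38×10⁻²³ × 374 × 5.00×10¹ × 1.47×10⁸ = 1.52×10⁻¹⁰ V²
V_n = √(1.52×10⁻¹⁰) = 1.23×10⁻⁵ V = 12.3 µV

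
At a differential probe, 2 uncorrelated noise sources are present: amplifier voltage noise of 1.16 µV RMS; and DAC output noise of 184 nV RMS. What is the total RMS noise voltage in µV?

1.17 µV

Uncorrelated sources add in power (mean-square): V_tot = √(ΣV_i²)
V_tot = √[(1.16×10⁻⁶)² + (1.84×10⁻⁷)²] = 1.17×10⁻⁶ V = 1.17 µV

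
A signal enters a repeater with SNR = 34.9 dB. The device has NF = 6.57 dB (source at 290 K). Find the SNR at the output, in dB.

By definition F = SNR_in/SNR_out, so in dB: SNR_out = SNR_in − NF
SNR_out = 34.9 − 6.57 = 28.33 dB

28.33 dB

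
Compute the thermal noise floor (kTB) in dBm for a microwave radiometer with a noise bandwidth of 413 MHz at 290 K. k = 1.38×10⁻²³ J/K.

P_n = kTB = 1.38×10⁻²³ × 290 × 4.13×10⁸ = 1.65×10⁻¹² W
In dBm: 10 log₁₀(1.65×10⁻¹² / 10⁻³) = −87.8 dBm

−87.8 dBm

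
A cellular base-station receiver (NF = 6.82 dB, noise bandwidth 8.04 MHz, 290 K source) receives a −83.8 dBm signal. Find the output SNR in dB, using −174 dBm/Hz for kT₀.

14.3 dB

Noise floor: N = −174 + 10 log₁₀(B) + NF
10 log₁₀(8.04×10⁶) = 69.05 dB
N = −174 + 69.05 + 6.82 = −98.13 dBm
SNR = P_sig − N = −83.8 − (−98.13) = 14.33 dB → 14.3 dB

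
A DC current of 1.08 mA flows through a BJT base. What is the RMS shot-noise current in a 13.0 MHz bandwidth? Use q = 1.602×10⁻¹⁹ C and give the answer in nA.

I_n = √(2qI·B)
2qI·B = 2 × 1.602×10⁻¹⁹ × 1.08×10⁻³ × 1.30×10⁷ = 4.50×10⁻¹⁵ A²
I_n = √(4.50×10⁻¹⁵) = 6.71×10⁻⁸ A = 67.1 nA

67.1 nA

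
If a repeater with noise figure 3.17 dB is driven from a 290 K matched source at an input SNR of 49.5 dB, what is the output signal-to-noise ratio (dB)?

By definition F = SNR_in/SNR_out, so in dB: SNR_out = SNR_in − NF
SNR_out = 49.5 − 3.17 = 46.33 dB

46.33 dB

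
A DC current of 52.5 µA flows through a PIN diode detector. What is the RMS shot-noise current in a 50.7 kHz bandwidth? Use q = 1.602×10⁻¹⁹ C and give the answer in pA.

I_n = √(2qI·B)
2qI·B = 2 × 1.602×10⁻¹⁹ × 5.25×10⁻⁵ × 5.07×10⁴ = 8.53×10⁻¹⁹ A²
I_n = √(8.53×10⁻¹⁹) = 9.23×10⁻¹⁰ A = 923 pA

923 pA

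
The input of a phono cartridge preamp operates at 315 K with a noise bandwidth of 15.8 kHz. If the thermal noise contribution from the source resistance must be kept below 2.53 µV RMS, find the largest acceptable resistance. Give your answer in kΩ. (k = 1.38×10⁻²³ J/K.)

Johnson–Nyquist: V_n = √(4kTRB) ⇒ R = V_n² / (4kTB)
4kTB = 4 × 1.38×10⁻²³ × 315 × 1.58×10⁴ = 2.75×10⁻¹⁶
R = (2.53×10⁻⁶)² / 2.75×10⁻¹⁶ = 2.33×10⁴ Ω = 23.3 kΩ

23.3 kΩ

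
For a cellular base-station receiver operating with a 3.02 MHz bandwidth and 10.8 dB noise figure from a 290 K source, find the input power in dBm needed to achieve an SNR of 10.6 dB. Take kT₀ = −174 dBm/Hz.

Sensitivity = −174 + 10 log₁₀(B) + NF + SNR_min
= −174 + 64.8 + 10.8 + 10.6
= −87.8 dBm → −87.8 dBm

−87.8 dBm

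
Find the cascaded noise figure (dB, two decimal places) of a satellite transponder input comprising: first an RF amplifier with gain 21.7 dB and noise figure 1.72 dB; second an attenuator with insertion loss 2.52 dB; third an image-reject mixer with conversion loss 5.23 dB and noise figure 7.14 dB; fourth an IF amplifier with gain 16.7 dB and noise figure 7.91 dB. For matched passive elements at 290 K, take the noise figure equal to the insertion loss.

2.43 dB

Convert to linear (a loss of L dB is a gain of −L dB): F_i = 10^(NF_i/10), G_i = 10^(G_i,dB/10)
  Stage 1: F_1 = 10^(1.72/10) = 1.486, G_1 = 10^(21.7/10) = 147.9
  Stage 2: F_2 = 10^(2.52/10) = 1.786, G_2 = 10^(−2.52/10) = 0.5598
  Stage 3: F_3 = 10^(7.14/10) = 5.176, G_3 = 10^(−5.23/10) = 0.2999
  Stage 4: F_4 = 10^(7.91/10) = 6.180, G_4 = 10^(16.7/10) = 46.77
Friis cascade:
  F = 1.486 + (1.786 − 1)/147.9 + (5.176 − 1)/82.79 + (6.180 − 1)/24.83 = 1.750
NF = 10 log₁₀(1.750) = 2.43 dB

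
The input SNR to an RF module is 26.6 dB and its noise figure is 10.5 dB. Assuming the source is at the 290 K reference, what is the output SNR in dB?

By definition F = SNR_in/SNR_out, so in dB: SNR_out = SNR_in − NF
SNR_out = 26.6 − 10.5 = 16.1 dB

16.1 dB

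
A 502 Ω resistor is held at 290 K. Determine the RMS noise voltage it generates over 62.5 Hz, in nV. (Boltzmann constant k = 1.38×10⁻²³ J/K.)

22.4 nV

V_n = √(4kTRB)
4kTRB = 4 × 1.38×10⁻²³ × 290 × 5.02×10² × 6.25×10¹ = 5.02×10⁻¹⁶ V²
V_n = √(5.02×10⁻¹⁶) = 2.24×10⁻⁸ V = 22.4 nV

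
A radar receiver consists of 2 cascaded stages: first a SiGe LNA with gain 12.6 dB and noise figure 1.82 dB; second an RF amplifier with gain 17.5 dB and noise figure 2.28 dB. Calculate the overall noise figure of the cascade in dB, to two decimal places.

Convert to linear (a loss of L dB is a gain of −L dB): F_i = 10^(NF_i/10), G_i = 10^(G_i,dB/10)
  Stage 1: F_1 = 10^(1.82/10) = 1.521, G_1 = 10^(12.6/10) = 18.20
  Stage 2: F_2 = 10^(2.28/10) = 1.690, G_2 = 10^(17.5/10) = 56.23
Friis cascade:
  F = 1.521 + (1.690 − 1)/18.20 = 1.558
NF = 10 log₁₀(1.558) = 1.93 dB

1.93 dB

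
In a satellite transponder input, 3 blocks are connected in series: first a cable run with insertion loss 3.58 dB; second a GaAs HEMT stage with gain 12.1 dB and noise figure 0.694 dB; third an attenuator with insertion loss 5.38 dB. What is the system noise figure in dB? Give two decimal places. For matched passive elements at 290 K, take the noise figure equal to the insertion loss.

Convert to linear (a loss of L dB is a gain of −L dB): F_i = 10^(NF_i/10), G_i = 10^(G_i,dB/10)
  Stage 1: F_1 = 10^(3.58/10) = 2.280, G_1 = 10^(−3.58/10) = 0.4385
  Stage 2: F_2 = 10^(0.694/10) = 1.173, G_2 = 10^(12.1/10) = 16.22
  Stage 3: F_3 = 10^(5.38/10) = 3.451, G_3 = 10^(−5.38/10) = 0.2897
Friis cascade:
  F = 2.280 + (1.173 − 1)/0.4385 + (3.451 − 1)/7.112 = 3.020
NF = 10 log₁₀(3.020) = 4.80 dB

4.80 dB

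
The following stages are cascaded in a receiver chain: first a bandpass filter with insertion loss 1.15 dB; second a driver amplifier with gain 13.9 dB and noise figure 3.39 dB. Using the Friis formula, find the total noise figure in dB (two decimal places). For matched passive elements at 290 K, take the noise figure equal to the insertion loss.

Convert to linear (a loss of L dB is a gain of −L dB): F_i = 10^(NF_i/10), G_i = 10^(G_i,dB/10)
  Stage 1: F_1 = 10^(1.15/10) = 1.303, G_1 = 10^(−1.15/10) = 0.7674
  Stage 2: F_2 = 10^(3.39/10) = 2.183, G_2 = 10^(13.9/10) = 24.55
Friis cascade:
  F = 1.303 + (2.183 − 1)/0.7674 = 2.844
NF = 10 log₁₀(2.844) = 4.54 dB

4.54 dB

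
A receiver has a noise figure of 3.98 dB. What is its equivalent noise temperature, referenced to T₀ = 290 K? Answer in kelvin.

F = 10^(3.98/10) = 2.50035
T_e = (F − 1)·T₀ = (2.50035 − 1) × 290 = 435 K

435 K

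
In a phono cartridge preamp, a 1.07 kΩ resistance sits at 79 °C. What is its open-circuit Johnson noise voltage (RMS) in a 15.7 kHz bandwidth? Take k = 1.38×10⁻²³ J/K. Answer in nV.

571 nV

T = 79 °C + 273.15 = 352.15 K
V_n = √(4kTRB)
4kTRB = 4 × 1.38×10⁻²³ × 352.15 × 1.07×10³ × 1.57×10⁴ = 3.27×10⁻¹³ V²
V_n = √(3.27×10⁻¹³) = 5.71×10⁻⁷ V = 571 nV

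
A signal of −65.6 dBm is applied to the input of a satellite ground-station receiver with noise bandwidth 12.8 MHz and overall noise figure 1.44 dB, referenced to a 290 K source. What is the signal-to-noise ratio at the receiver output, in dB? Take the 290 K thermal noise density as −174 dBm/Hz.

35.9 dB

Noise floor: N = −174 + 10 log₁₀(B) + NF
10 log₁₀(1.28×10⁷) = 71.07 dB
N = −174 + 71.07 + 1.44 = −101.49 dBm
SNR = P_sig − N = −65.6 − (−101.49) = 35.89 dB → 35.9 dB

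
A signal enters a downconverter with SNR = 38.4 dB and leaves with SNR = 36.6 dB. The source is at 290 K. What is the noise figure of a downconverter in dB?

1.8 dB

NF (dB) = SNR_in(dB) − SNR_out(dB) when the source is at T₀
NF = 38.4 − 36.6 = 1.8 dB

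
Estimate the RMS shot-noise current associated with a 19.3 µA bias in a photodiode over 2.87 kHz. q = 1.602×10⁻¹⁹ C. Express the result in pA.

133 pA

I_n = √(2qI·B)
2qI·B = 2 × 1.602×10⁻¹⁹ × 1.93×10⁻⁵ × 2.87×10³ = 1.77×10⁻²⁰ A²
I_n = √(1.77×10⁻²⁰) = 1.33×10⁻¹⁰ A = 133 pA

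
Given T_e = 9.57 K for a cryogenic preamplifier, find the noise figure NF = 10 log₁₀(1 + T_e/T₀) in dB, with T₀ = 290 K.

F = 1 + T_e/T₀ = 1 + 9.57/290 = 1.033
NF = 10 log₁₀(1.033) = 0.141 dB

0.141 dB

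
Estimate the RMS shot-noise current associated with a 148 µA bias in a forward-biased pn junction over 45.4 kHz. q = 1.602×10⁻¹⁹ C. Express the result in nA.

1.47 nA

I_n = √(2qI·B)
2qI·B = 2 × 1.602×10⁻¹⁹ × 1.48×10⁻⁴ × 4.54×10⁴ = 2.15×10⁻¹⁸ A²
I_n = √(2.15×10⁻¹⁸) = 1.47×10⁻⁹ A = 1.47 nA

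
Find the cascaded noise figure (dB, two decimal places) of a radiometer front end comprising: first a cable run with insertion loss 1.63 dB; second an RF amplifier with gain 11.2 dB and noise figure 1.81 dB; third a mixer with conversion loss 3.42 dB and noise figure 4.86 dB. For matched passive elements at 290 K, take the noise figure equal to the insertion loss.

Convert to linear (a loss of L dB is a gain of −L dB): F_i = 10^(NF_i/10), G_i = 10^(G_i,dB/10)
  Stage 1: F_1 = 10^(1.63/10) = 1.455, G_1 = 10^(−1.63/10) = 0.6871
  Stage 2: F_2 = 10^(1.81/10) = 1.517, G_2 = 10^(11.2/10) = 13.18
  Stage 3: F_3 = 10^(4.86/10) = 3.062, G_3 = 10^(−3.42/10) = 0.4550
Friis cascade:
  F = 1.455 + (1.517 − 1)/0.6871 + (3.062 − 1)/9.057 = 2.436
NF = 10 log₁₀(2.436) = 3.87 dB

3.87 dB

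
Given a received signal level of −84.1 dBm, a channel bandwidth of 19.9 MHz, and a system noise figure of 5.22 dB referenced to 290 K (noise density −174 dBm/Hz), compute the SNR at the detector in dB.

11.7 dB

Noise floor: N = −174 + 10 log₁₀(B) + NF
10 log₁₀(1.99×10⁷) = 72.99 dB
N = −174 + 72.99 + 5.22 = −95.79 dBm
SNR = P_sig − N = −84.1 − (−95.79) = 11.69 dB → 11.7 dB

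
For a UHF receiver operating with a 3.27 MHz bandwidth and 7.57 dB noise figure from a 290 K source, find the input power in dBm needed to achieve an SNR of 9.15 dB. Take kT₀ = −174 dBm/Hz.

−92.1 dBm

Sensitivity = −174 + 10 log₁₀(B) + NF + SNR_min
= −174 + 65.15 + 7.57 + 9.15
= −92.13 dBm → −92.1 dBm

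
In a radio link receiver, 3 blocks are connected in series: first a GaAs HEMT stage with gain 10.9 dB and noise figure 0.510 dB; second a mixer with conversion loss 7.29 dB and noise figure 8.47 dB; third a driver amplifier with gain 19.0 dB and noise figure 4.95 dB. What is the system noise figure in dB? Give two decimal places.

4.05 dB

Convert to linear (a loss of L dB is a gain of −L dB): F_i = 10^(NF_i/10), G_i = 10^(G_i,dB/10)
  Stage 1: F_1 = 10^(0.510/10) = 1.125, G_1 = 10^(10.9/10) = 12.30
  Stage 2: F_2 = 10^(8.47/10) = 7.031, G_2 = 10^(−7.29/10) = 0.1866
  Stage 3: F_3 = 10^(4.95/10) = 3.126, G_3 = 10^(19.0/10) = 79.43
Friis cascade:
  F = 1.125 + (7.031 − 1)/12.30 + (3.126 − 1)/2.296 = 2.541
NF = 10 log₁₀(2.541) = 4.05 dB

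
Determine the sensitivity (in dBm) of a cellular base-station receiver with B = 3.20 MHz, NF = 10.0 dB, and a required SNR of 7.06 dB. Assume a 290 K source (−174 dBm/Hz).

−91.9 dBm

Sensitivity = −174 + 10 log₁₀(B) + NF + SNR_min
= −174 + 65.05 + 10.0 + 7.06
= −91.89 dBm → −91.9 dBm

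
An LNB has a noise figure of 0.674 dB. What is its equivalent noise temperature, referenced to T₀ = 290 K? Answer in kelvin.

F = 10^(0.674/10) = 1.16788
T_e = (F − 1)·T₀ = (1.16788 − 1) × 290 = 48.7 K

48.7 K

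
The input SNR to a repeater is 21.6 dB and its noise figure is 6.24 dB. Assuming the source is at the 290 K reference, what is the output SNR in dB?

By definition F = SNR_in/SNR_out, so in dB: SNR_out = SNR_in − NF
SNR_out = 21.6 − 6.24 = 15.36 dB

15.36 dB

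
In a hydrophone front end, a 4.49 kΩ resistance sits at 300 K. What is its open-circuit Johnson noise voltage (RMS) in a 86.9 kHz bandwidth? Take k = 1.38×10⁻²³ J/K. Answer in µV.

2.54 µV

V_n = √(4kTRB)
4kTRB = 4 × 1.38×10⁻²³ × 300 × 4.49×10³ × 8.69×10⁴ = 6.46×10⁻¹² V²
V_n = √(6.46×10⁻¹²) = 2.54×10⁻⁶ V = 2.54 µV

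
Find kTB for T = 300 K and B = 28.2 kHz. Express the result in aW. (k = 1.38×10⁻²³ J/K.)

P_n = kTB = 1.38×10⁻²³ × 300 × 2.82×10⁴ = 1.17×10⁻¹⁶ W = 117 aW

117 aW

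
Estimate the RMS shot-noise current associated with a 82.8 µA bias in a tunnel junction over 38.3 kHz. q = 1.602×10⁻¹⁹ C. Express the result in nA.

I_n = √(2qI·B)
2qI·B = 2 × 1.602×10⁻¹⁹ × 8.28×10⁻⁵ × 3.83×10⁴ = 1.02×10⁻¹⁸ A²
I_n = √(1.02×10⁻¹⁸) = 1.01×10⁻⁹ A = 1.01 nA

1.01 nA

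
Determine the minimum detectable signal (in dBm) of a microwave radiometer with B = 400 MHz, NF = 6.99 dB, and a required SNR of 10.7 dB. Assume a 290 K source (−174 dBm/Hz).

−70.3 dBm

Sensitivity = −174 + 10 log₁₀(B) + NF + SNR_min
= −174 + 86.02 + 6.99 + 10.7
= −70.29 dBm → −70.3 dBm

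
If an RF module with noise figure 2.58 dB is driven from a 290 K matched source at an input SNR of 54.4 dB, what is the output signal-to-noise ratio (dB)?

51.82 dB

By definition F = SNR_in/SNR_out, so in dB: SNR_out = SNR_in − NF
SNR_out = 54.4 − 2.58 = 51.82 dB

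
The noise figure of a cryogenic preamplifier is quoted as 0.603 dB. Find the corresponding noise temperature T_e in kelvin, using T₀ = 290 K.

43.2 K

F = 10^(0.603/10) = 1.14895
T_e = (F − 1)·T₀ = (1.14895 − 1) × 290 = 43.2 K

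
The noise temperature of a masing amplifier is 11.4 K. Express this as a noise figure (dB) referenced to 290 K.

0.167 dB

F = 1 + T_e/T₀ = 1 + 11.4/290 = 1.03931
NF = 10 log₁₀(1.03931) = 0.167 dB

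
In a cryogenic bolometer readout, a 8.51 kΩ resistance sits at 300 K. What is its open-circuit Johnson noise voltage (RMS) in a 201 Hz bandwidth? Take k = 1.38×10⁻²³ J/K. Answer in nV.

V_n = √(4kTRB)
4kTRB = 4 × 1.38×10⁻²³ × 300 × 8.51×10³ × 2.01×10² = 2.83×10⁻¹⁴ V²
V_n = √(2.83×10⁻¹⁴) = 1.68×10⁻⁷ V = 168 nV

168 nV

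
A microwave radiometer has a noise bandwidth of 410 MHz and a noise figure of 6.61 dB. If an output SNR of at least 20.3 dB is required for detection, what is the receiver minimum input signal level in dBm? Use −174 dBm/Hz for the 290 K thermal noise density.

Sensitivity = −174 + 10 log₁₀(B) + NF + SNR_min
= −174 + 86.13 + 6.61 + 20.3
= −60.96 dBm → −61.0 dBm

−61.0 dBm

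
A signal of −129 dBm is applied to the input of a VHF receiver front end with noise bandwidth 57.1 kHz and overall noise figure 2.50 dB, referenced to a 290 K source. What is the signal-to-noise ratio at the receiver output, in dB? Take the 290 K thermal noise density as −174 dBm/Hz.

Noise floor: N = −174 + 10 log₁₀(B) + NF
10 log₁₀(5.71×10⁴) = 47.57 dB
N = −174 + 47.57 + 2.50 = −123.93 dBm
SNR = P_sig − N = −129 − (−123.93) = −5.07 dB → −5.1 dB

−5.1 dB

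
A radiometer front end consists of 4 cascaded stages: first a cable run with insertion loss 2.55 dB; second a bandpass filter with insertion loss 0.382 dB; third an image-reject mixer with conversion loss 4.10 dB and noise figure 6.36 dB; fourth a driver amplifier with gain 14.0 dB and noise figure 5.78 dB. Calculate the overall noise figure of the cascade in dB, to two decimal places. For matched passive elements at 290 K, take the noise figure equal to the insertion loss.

Convert to linear (a loss of L dB is a gain of −L dB): F_i = 10^(NF_i/10), G_i = 10^(G_i,dB/10)
  Stage 1: F_1 = 10^(2.55/10) = 1.799, G_1 = 10^(−2.55/10) = 0.5559
  Stage 2: F_2 = 10^(0.382/10) = 1.092, G_2 = 10^(−0.382/10) = 0.9158
  Stage 3: F_3 = 10^(6.36/10) = 4.325, G_3 = 10^(−4.10/10) = 0.3890
  Stage 4: F_4 = 10^(5.78/10) = 3.784, G_4 = 10^(14.0/10) = 25.12
Friis cascade:
  F = 1.799 + (1.092 − 1)/0.5559 + (4.325 − 1)/0.5091 + (3.784 − 1)/0.1981 = 22.55
NF = 10 log₁₀(22.55) = 13.53 dB

13.53 dB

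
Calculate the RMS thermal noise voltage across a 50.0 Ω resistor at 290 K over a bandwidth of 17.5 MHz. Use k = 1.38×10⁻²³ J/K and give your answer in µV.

V_n = √(4kTRB)
4kTRB = 4 × 1.38×10⁻²³ × 290 × 5.00×10¹ × 1.75×10⁷ = 1.40×10⁻¹¹ V²
V_n = √(1.40×10⁻¹¹) = 3.74×10⁻⁶ V = 3.74 µV

3.74 µV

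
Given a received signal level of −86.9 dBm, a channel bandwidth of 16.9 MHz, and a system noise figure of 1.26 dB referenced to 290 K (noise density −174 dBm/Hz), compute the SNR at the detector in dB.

13.6 dB

Noise floor: N = −174 + 10 log₁₀(B) + NF
10 log₁₀(1.69×10⁷) = 72.28 dB
N = −174 + 72.28 + 1.26 = −100.46 dBm
SNR = P_sig − N = −86.9 − (−100.46) = 13.56 dB → 13.6 dB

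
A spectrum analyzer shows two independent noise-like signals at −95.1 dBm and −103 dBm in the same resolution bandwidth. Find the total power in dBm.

−94.4 dBm

Convert to linear, add, convert back:
P₁ = 3.09×10⁻¹³ W, P₂ = 5.01×10⁻¹⁴ W
P_tot = 3.59×10⁻¹³ W → 10 log₁₀(P_tot / 10⁻³) = −94.4 dBm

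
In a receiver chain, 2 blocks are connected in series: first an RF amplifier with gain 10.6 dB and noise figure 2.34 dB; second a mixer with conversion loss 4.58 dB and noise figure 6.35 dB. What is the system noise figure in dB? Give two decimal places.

Convert to linear (a loss of L dB is a gain of −L dB): F_i = 10^(NF_i/10), G_i = 10^(G_i,dB/10)
  Stage 1: F_1 = 10^(2.34/10) = 1.714, G_1 = 10^(10.6/10) = 11.48
  Stage 2: F_2 = 10^(6.35/10) = 4.315, G_2 = 10^(−4.58/10) = 0.3483
Friis cascade:
  F = 1.714 + (4.315 − 1)/11.48 = 2.003
NF = 10 log₁₀(2.003) = 3.02 dB

3.02 dB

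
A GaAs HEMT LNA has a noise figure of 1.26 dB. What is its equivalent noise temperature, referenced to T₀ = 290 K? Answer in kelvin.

F = 10^(1.26/10) = 1.3366
T_e = (F − 1)·T₀ = (1.3366 − 1) × 290 = 97.6 K

97.6 K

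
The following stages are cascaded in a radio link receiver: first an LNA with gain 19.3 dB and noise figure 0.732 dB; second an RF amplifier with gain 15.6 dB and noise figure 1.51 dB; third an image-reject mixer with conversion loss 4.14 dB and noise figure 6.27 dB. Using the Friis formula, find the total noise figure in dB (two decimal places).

Convert to linear (a loss of L dB is a gain of −L dB): F_i = 10^(NF_i/10), G_i = 10^(G_i,dB/10)
  Stage 1: F_1 = 10^(0.732/10) = 1.184, G_1 = 10^(19.3/10) = 85.11
  Stage 2: F_2 = 10^(1.51/10) = 1.416, G_2 = 10^(15.6/10) = 36.31
  Stage 3: F_3 = 10^(6.27/10) = 4.236, G_3 = 10^(−4.14/10) = 0.3855
Friis cascade:
  F = 1.184 + (1.416 − 1)/85.11 + (4.236 − 1)/3090 = 1.190
NF = 10 log₁₀(1.190) = 0.75 dB

0.75 dB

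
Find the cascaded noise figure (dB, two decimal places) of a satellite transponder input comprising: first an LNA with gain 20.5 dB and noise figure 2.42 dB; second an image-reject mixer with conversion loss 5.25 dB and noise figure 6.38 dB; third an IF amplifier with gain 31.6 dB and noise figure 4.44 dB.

Convert to linear (a loss of L dB is a gain of −L dB): F_i = 10^(NF_i/10), G_i = 10^(G_i,dB/10)
  Stage 1: F_1 = 10^(2.42/10) = 1.746, G_1 = 10^(20.5/10) = 112.2
  Stage 2: F_2 = 10^(6.38/10) = 4.345, G_2 = 10^(−5.25/10) = 0.2985
  Stage 3: F_3 = 10^(4.44/10) = 2.780, G_3 = 10^(31.6/10) = 1445
Friis cascade:
  F = 1.746 + (4.345 − 1)/112.2 + (2.780 − 1)/33.50 = 1.829
NF = 10 log₁₀(1.829) = 2.62 dB

2.62 dB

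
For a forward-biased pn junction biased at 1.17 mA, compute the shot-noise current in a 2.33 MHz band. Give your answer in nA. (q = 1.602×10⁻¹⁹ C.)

I_n = √(2qI·B)
2qI·B = 2 × 1.602×10⁻¹⁹ × 1.17×10⁻³ × 2.33×10⁶ = 8.73×10⁻¹⁶ A²
I_n = √(8.73×10⁻¹⁶) = 2.96×10⁻⁸ A = 29.6 nA

29.6 nA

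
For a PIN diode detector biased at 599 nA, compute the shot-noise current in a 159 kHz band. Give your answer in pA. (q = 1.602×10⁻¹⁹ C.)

175 pA

I_n = √(2qI·B)
2qI·B = 2 × 1.602×10⁻¹⁹ × 5.99×10⁻⁷ × 1.59×10⁵ = 3.05×10⁻²⁰ A²
I_n = √(3.05×10⁻²⁰) = 1.75×10⁻¹⁰ A = 175 pA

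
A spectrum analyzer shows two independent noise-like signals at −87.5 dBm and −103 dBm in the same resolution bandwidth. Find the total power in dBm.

Convert to linear, add, convert back:
P₁ = 1.78×10⁻¹² W, P₂ = 5.01×10⁻¹⁴ W
P_tot = 1.83×10⁻¹² W → 10 log₁₀(P_tot / 10⁻³) = −87.4 dBm

−87.4 dBm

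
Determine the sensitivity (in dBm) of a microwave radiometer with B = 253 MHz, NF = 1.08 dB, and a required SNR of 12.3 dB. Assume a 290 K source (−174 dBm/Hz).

−76.6 dBm

Sensitivity = −174 + 10 log₁₀(B) + NF + SNR_min
= −174 + 84.03 + 1.08 + 12.3
= −76.59 dBm → −76.6 dBm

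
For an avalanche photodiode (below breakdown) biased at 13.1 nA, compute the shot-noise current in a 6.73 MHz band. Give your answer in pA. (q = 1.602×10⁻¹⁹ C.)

I_n = √(2qI·B)
2qI·B = 2 × 1.602×10⁻¹⁹ × 1.31×10⁻⁸ × 6.73×10⁶ = 2.82×10⁻²⁰ A²
I_n = √(2.82×10⁻²⁰) = 1.68×10⁻¹⁰ A = 168 pA

168 pA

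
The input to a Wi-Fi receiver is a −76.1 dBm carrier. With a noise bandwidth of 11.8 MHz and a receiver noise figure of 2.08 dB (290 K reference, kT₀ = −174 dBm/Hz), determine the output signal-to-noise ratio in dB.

25.1 dB

Noise floor: N = −174 + 10 log₁₀(B) + NF
10 log₁₀(1.18×10⁷) = 70.72 dB
N = −174 + 70.72 + 2.08 = −101.20 dBm
SNR = P_sig − N = −76.1 − (−101.20) = 25.10 dB → 25.1 dB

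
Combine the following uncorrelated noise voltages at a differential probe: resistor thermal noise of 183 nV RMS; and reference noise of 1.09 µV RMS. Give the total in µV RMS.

1.11 µV

Uncorrelated sources add in power (mean-square): V_tot = √(ΣV_i²)
V_tot = √[(1.83×10⁻⁷)² + (1.09×10⁻⁶)²] = 1.11×10⁻⁶ V = 1.11 µV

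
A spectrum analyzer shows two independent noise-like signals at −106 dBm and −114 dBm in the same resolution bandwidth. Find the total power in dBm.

Convert to linear, add, convert back:
P₁ = 2.51×10⁻¹⁴ W, P₂ = 3.98×10⁻¹⁵ W
P_tot = 2.91×10⁻¹⁴ W → 10 log₁₀(P_tot / 10⁻³) = −105.4 dBm

−105.4 dBm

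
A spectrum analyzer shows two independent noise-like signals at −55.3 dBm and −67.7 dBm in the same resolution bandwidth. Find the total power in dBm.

Convert to linear, add, convert back:
P₁ = 2.95×10⁻⁹ W, P₂ = 1.70×10⁻¹⁰ W
P_tot = 3.12×10⁻⁹ W → 10 log₁₀(P_tot / 10⁻³) = −55.1 dBm

−55.1 dBm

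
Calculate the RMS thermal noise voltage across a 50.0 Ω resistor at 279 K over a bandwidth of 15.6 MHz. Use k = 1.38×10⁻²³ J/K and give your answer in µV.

3.47 µV

V_n = √(4kTRB)
4kTRB = 4 × 1.38×10⁻²³ × 279 × 5.00×10¹ × 1.56×10⁷ = 1.20×10⁻¹¹ V²
V_n = √(1.20×10⁻¹¹) = 3.47×10⁻⁶ V = 3.47 µV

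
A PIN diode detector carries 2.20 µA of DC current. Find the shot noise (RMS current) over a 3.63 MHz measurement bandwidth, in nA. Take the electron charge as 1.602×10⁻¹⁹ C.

I_n = √(2qI·B)
2qI·B = 2 × 1.602×10⁻¹⁹ × 2.20×10⁻⁶ × 3.63×10⁶ = 2.56×10⁻¹⁸ A²
I_n = √(2.56×10⁻¹⁸) = 1.60×10⁻⁹ A = 1.60 nA

1.60 nA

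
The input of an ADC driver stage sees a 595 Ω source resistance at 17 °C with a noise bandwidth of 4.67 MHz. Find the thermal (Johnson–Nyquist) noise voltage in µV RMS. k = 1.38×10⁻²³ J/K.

T = 17 °C + 273.15 = 290.15 K
V_n = √(4kTRB)
4kTRB = 4 × 1.38×10⁻²³ × 290.15 × 5.95×10² × 4.67×10⁶ = 4.45×10⁻¹¹ V²
V_n = √(4.45×10⁻¹¹) = 6.67×10⁻⁶ V = 6.67 µV

6.67 µV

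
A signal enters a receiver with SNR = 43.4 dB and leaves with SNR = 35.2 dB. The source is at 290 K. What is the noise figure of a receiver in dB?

NF (dB) = SNR_in(dB) − SNR_out(dB) when the source is at T₀
NF = 43.4 − 35.2 = 8.2 dB

8.2 dB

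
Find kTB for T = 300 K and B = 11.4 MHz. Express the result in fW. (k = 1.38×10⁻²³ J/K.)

P_n = kTB = 1.38×10⁻²³ × 300 × 1.14×10⁷ = 4.72×10⁻¹⁴ W = 47.2 fW

47.2 fW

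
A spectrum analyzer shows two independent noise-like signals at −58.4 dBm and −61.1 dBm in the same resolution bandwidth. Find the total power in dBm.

Convert to linear, add, convert back:
P₁ = 1.45×10⁻⁹ W, P₂ = 7.76×10⁻¹⁰ W
P_tot = 2.22×10⁻⁹ W → 10 log₁₀(P_tot / 10⁻³) = −56.5 dBm

−56.5 dBm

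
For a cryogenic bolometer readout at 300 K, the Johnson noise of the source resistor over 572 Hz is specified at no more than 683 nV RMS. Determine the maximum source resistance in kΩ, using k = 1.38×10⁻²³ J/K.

49.2 kΩ

Johnson–Nyquist: V_n = √(4kTRB) ⇒ R = V_n² / (4kTB)
4kTB = 4 × 1.38×10⁻²³ × 300 × 5.72×10² = 9.47×10⁻¹⁸
R = (6.83×10⁻⁷)² / 9.47×10⁻¹⁸ = 4.92×10⁴ Ω = 49.2 kΩ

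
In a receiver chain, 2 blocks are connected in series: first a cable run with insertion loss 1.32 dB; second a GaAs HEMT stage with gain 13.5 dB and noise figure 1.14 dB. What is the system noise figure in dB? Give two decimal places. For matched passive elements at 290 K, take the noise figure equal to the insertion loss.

2.46 dB

Convert to linear (a loss of L dB is a gain of −L dB): F_i = 10^(NF_i/10), G_i = 10^(G_i,dB/10)
  Stage 1: F_1 = 10^(1.32/10) = 1.355, G_1 = 10^(−1.32/10) = 0.7379
  Stage 2: F_2 = 10^(1.14/10) = 1.300, G_2 = 10^(13.5/10) = 22.39
Friis cascade:
  F = 1.355 + (1.300 − 1)/0.7379 = 1.762
NF = 10 log₁₀(1.762) = 2.46 dB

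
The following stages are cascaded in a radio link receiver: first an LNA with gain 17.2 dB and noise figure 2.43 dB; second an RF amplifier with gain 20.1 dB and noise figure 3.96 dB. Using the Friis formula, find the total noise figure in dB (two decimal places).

Convert to linear (a loss of L dB is a gain of −L dB): F_i = 10^(NF_i/10), G_i = 10^(G_i,dB/10)
  Stage 1: F_1 = 10^(2.43/10) = 1.750, G_1 = 10^(17.2/10) = 52.48
  Stage 2: F_2 = 10^(3.96/10) = 2.489, G_2 = 10^(20.1/10) = 102.3
Friis cascade:
  F = 1.750 + (2.489 − 1)/52.48 = 1.778
NF = 10 log₁₀(1.778) = 2.50 dB

2.50 dB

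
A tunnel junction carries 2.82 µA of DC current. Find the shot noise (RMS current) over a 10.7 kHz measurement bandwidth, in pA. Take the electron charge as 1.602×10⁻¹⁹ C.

98.3 pA

I_n = √(2qI·B)
2qI·B = 2 × 1.602×10⁻¹⁹ × 2.82×10⁻⁶ × 1.07×10⁴ = 9.67×10⁻²¹ A²
I_n = √(9.67×10⁻²¹) = 9.83×10⁻¹¹ A = 98.3 pA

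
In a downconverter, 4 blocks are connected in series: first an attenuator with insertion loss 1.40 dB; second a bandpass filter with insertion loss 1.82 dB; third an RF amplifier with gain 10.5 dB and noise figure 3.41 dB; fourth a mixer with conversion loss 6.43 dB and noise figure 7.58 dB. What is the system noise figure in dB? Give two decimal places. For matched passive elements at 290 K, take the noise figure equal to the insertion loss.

7.39 dB

Convert to linear (a loss of L dB is a gain of −L dB): F_i = 10^(NF_i/10), G_i = 10^(G_i,dB/10)
  Stage 1: F_1 = 10^(1.40/10) = 1.380, G_1 = 10^(−1.40/10) = 0.7244
  Stage 2: F_2 = 10^(1.82/10) = 1.521, G_2 = 10^(−1.82/10) = 0.6577
  Stage 3: F_3 = 10^(3.41/10) = 2.193, G_3 = 10^(10.5/10) = 11.22
  Stage 4: F_4 = 10^(7.58/10) = 5.728, G_4 = 10^(−6.43/10) = 0.2275
Friis cascade:
  F = 1.380 + (1.521 − 1)/0.7244 + (2.193 − 1)/0.4764 + (5.728 − 1)/5.346 = 5.487
NF = 10 log₁₀(5.487) = 7.39 dB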